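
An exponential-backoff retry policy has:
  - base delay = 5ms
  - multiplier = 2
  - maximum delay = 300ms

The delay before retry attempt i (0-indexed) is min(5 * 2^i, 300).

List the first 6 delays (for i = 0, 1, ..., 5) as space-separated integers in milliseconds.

Answer: 5 10 20 40 80 160

Derivation:
Computing each delay:
  i=0: min(5*2^0, 300) = 5
  i=1: min(5*2^1, 300) = 10
  i=2: min(5*2^2, 300) = 20
  i=3: min(5*2^3, 300) = 40
  i=4: min(5*2^4, 300) = 80
  i=5: min(5*2^5, 300) = 160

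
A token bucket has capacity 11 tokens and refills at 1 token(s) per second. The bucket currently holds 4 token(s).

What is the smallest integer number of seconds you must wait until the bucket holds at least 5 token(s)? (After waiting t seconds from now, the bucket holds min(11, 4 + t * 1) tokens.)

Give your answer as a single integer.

Answer: 1

Derivation:
Need 4 + t * 1 >= 5, so t >= 1/1.
Smallest integer t = ceil(1/1) = 1.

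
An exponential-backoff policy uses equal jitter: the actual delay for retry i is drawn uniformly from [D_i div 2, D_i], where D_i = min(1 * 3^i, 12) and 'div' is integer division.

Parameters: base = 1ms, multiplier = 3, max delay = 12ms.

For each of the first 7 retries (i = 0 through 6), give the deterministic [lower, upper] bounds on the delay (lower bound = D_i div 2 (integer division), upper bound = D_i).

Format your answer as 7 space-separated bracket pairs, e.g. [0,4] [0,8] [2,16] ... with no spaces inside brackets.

Computing bounds per retry:
  i=0: D_i=min(1*3^0,12)=1, bounds=[0,1]
  i=1: D_i=min(1*3^1,12)=3, bounds=[1,3]
  i=2: D_i=min(1*3^2,12)=9, bounds=[4,9]
  i=3: D_i=min(1*3^3,12)=12, bounds=[6,12]
  i=4: D_i=min(1*3^4,12)=12, bounds=[6,12]
  i=5: D_i=min(1*3^5,12)=12, bounds=[6,12]
  i=6: D_i=min(1*3^6,12)=12, bounds=[6,12]

Answer: [0,1] [1,3] [4,9] [6,12] [6,12] [6,12] [6,12]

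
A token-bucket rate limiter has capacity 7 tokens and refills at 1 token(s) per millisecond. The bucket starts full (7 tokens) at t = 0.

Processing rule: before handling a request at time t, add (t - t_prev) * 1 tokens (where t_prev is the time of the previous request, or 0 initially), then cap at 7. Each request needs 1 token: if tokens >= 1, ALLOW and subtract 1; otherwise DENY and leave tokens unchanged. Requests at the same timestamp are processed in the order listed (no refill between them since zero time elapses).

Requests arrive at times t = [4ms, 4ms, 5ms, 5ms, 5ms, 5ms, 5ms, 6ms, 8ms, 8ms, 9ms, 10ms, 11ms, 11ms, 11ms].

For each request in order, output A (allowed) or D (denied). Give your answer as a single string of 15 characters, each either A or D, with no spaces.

Simulating step by step:
  req#1 t=4ms: ALLOW
  req#2 t=4ms: ALLOW
  req#3 t=5ms: ALLOW
  req#4 t=5ms: ALLOW
  req#5 t=5ms: ALLOW
  req#6 t=5ms: ALLOW
  req#7 t=5ms: ALLOW
  req#8 t=6ms: ALLOW
  req#9 t=8ms: ALLOW
  req#10 t=8ms: ALLOW
  req#11 t=9ms: ALLOW
  req#12 t=10ms: ALLOW
  req#13 t=11ms: ALLOW
  req#14 t=11ms: ALLOW
  req#15 t=11ms: DENY

Answer: AAAAAAAAAAAAAAD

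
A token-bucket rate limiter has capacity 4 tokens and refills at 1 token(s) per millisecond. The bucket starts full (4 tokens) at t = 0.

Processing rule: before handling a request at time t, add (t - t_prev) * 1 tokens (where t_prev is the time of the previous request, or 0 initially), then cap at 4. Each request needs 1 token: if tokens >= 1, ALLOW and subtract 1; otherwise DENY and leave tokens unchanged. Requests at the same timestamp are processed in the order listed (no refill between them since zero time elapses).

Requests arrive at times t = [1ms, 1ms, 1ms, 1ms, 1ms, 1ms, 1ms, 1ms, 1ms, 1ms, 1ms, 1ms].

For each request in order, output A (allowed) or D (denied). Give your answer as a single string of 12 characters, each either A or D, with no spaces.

Answer: AAAADDDDDDDD

Derivation:
Simulating step by step:
  req#1 t=1ms: ALLOW
  req#2 t=1ms: ALLOW
  req#3 t=1ms: ALLOW
  req#4 t=1ms: ALLOW
  req#5 t=1ms: DENY
  req#6 t=1ms: DENY
  req#7 t=1ms: DENY
  req#8 t=1ms: DENY
  req#9 t=1ms: DENY
  req#10 t=1ms: DENY
  req#11 t=1ms: DENY
  req#12 t=1ms: DENY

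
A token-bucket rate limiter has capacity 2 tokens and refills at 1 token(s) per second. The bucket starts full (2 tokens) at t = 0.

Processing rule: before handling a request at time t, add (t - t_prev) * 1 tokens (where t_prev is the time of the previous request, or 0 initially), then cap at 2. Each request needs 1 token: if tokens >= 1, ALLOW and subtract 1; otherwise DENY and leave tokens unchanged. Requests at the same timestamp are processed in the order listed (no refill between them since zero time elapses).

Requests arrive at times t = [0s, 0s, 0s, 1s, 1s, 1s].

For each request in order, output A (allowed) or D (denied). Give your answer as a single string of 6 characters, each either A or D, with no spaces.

Simulating step by step:
  req#1 t=0s: ALLOW
  req#2 t=0s: ALLOW
  req#3 t=0s: DENY
  req#4 t=1s: ALLOW
  req#5 t=1s: DENY
  req#6 t=1s: DENY

Answer: AADADD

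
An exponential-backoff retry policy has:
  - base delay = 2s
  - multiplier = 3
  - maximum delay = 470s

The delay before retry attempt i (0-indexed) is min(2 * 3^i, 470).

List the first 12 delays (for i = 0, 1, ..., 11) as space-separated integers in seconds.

Answer: 2 6 18 54 162 470 470 470 470 470 470 470

Derivation:
Computing each delay:
  i=0: min(2*3^0, 470) = 2
  i=1: min(2*3^1, 470) = 6
  i=2: min(2*3^2, 470) = 18
  i=3: min(2*3^3, 470) = 54
  i=4: min(2*3^4, 470) = 162
  i=5: min(2*3^5, 470) = 470
  i=6: min(2*3^6, 470) = 470
  i=7: min(2*3^7, 470) = 470
  i=8: min(2*3^8, 470) = 470
  i=9: min(2*3^9, 470) = 470
  i=10: min(2*3^10, 470) = 470
  i=11: min(2*3^11, 470) = 470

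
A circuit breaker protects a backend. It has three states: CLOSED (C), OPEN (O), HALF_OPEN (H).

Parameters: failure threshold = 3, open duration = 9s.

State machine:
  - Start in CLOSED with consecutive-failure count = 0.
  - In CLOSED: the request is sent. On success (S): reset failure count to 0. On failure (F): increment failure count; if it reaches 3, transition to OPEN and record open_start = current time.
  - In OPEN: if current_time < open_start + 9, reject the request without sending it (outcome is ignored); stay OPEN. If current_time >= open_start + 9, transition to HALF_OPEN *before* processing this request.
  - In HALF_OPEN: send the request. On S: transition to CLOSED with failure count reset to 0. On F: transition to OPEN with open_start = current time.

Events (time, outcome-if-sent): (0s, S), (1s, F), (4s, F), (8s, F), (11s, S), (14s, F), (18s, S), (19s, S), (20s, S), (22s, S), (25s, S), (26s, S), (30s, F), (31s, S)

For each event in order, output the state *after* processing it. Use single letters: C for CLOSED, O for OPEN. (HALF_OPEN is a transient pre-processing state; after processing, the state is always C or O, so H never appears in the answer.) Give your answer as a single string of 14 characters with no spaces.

Answer: CCCOOOCCCCCCCC

Derivation:
State after each event:
  event#1 t=0s outcome=S: state=CLOSED
  event#2 t=1s outcome=F: state=CLOSED
  event#3 t=4s outcome=F: state=CLOSED
  event#4 t=8s outcome=F: state=OPEN
  event#5 t=11s outcome=S: state=OPEN
  event#6 t=14s outcome=F: state=OPEN
  event#7 t=18s outcome=S: state=CLOSED
  event#8 t=19s outcome=S: state=CLOSED
  event#9 t=20s outcome=S: state=CLOSED
  event#10 t=22s outcome=S: state=CLOSED
  event#11 t=25s outcome=S: state=CLOSED
  event#12 t=26s outcome=S: state=CLOSED
  event#13 t=30s outcome=F: state=CLOSED
  event#14 t=31s outcome=S: state=CLOSED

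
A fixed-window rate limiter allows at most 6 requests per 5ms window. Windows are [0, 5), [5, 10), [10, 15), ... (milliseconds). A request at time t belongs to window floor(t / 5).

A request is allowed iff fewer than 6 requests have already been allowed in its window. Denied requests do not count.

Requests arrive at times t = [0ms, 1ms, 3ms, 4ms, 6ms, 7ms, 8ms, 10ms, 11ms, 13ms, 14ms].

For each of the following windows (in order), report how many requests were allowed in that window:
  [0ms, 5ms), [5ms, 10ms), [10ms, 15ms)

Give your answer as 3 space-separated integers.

Processing requests:
  req#1 t=0ms (window 0): ALLOW
  req#2 t=1ms (window 0): ALLOW
  req#3 t=3ms (window 0): ALLOW
  req#4 t=4ms (window 0): ALLOW
  req#5 t=6ms (window 1): ALLOW
  req#6 t=7ms (window 1): ALLOW
  req#7 t=8ms (window 1): ALLOW
  req#8 t=10ms (window 2): ALLOW
  req#9 t=11ms (window 2): ALLOW
  req#10 t=13ms (window 2): ALLOW
  req#11 t=14ms (window 2): ALLOW

Allowed counts by window: 4 3 4

Answer: 4 3 4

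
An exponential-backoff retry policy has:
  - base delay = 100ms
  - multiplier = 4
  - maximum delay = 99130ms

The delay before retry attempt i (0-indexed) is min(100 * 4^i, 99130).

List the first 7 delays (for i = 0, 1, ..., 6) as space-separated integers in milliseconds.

Answer: 100 400 1600 6400 25600 99130 99130

Derivation:
Computing each delay:
  i=0: min(100*4^0, 99130) = 100
  i=1: min(100*4^1, 99130) = 400
  i=2: min(100*4^2, 99130) = 1600
  i=3: min(100*4^3, 99130) = 6400
  i=4: min(100*4^4, 99130) = 25600
  i=5: min(100*4^5, 99130) = 99130
  i=6: min(100*4^6, 99130) = 99130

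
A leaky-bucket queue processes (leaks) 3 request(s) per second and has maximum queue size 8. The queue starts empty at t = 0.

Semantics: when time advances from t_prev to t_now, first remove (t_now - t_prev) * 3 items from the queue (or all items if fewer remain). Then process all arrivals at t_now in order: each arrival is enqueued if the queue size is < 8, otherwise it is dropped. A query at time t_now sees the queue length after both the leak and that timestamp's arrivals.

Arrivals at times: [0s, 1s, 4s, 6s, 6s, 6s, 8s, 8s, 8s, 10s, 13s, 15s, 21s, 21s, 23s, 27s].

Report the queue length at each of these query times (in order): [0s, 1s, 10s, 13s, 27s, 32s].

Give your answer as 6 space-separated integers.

Answer: 1 1 1 1 1 0

Derivation:
Queue lengths at query times:
  query t=0s: backlog = 1
  query t=1s: backlog = 1
  query t=10s: backlog = 1
  query t=13s: backlog = 1
  query t=27s: backlog = 1
  query t=32s: backlog = 0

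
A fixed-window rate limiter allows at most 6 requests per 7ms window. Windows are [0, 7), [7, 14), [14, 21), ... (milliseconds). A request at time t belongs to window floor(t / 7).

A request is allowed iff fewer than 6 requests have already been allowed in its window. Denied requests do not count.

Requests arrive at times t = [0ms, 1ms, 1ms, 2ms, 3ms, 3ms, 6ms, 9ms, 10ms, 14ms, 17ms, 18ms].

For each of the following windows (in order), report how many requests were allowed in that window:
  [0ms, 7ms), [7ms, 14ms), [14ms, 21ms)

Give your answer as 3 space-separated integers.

Answer: 6 2 3

Derivation:
Processing requests:
  req#1 t=0ms (window 0): ALLOW
  req#2 t=1ms (window 0): ALLOW
  req#3 t=1ms (window 0): ALLOW
  req#4 t=2ms (window 0): ALLOW
  req#5 t=3ms (window 0): ALLOW
  req#6 t=3ms (window 0): ALLOW
  req#7 t=6ms (window 0): DENY
  req#8 t=9ms (window 1): ALLOW
  req#9 t=10ms (window 1): ALLOW
  req#10 t=14ms (window 2): ALLOW
  req#11 t=17ms (window 2): ALLOW
  req#12 t=18ms (window 2): ALLOW

Allowed counts by window: 6 2 3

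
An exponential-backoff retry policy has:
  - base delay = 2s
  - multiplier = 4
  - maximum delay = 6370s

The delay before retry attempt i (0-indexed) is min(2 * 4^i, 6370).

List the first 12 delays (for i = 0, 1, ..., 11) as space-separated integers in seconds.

Answer: 2 8 32 128 512 2048 6370 6370 6370 6370 6370 6370

Derivation:
Computing each delay:
  i=0: min(2*4^0, 6370) = 2
  i=1: min(2*4^1, 6370) = 8
  i=2: min(2*4^2, 6370) = 32
  i=3: min(2*4^3, 6370) = 128
  i=4: min(2*4^4, 6370) = 512
  i=5: min(2*4^5, 6370) = 2048
  i=6: min(2*4^6, 6370) = 6370
  i=7: min(2*4^7, 6370) = 6370
  i=8: min(2*4^8, 6370) = 6370
  i=9: min(2*4^9, 6370) = 6370
  i=10: min(2*4^10, 6370) = 6370
  i=11: min(2*4^11, 6370) = 6370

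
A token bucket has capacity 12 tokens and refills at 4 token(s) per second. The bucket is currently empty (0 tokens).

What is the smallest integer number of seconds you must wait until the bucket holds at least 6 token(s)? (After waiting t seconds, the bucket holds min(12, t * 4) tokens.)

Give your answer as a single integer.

Need t * 4 >= 6, so t >= 6/4.
Smallest integer t = ceil(6/4) = 2.

Answer: 2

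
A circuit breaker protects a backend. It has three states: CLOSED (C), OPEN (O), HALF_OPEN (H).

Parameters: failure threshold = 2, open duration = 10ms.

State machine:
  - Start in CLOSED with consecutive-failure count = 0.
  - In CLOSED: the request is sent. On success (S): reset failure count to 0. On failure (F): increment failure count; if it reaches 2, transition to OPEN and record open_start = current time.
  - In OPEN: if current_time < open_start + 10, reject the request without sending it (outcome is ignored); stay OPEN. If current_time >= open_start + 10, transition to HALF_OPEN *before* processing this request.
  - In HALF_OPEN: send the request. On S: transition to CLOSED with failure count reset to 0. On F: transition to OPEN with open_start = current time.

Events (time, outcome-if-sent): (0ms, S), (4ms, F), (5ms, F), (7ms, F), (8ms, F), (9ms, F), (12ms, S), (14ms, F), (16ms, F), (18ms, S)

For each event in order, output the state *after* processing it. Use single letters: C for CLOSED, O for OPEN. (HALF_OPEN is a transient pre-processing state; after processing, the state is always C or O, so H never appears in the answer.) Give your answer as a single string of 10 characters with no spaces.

Answer: CCOOOOOOOO

Derivation:
State after each event:
  event#1 t=0ms outcome=S: state=CLOSED
  event#2 t=4ms outcome=F: state=CLOSED
  event#3 t=5ms outcome=F: state=OPEN
  event#4 t=7ms outcome=F: state=OPEN
  event#5 t=8ms outcome=F: state=OPEN
  event#6 t=9ms outcome=F: state=OPEN
  event#7 t=12ms outcome=S: state=OPEN
  event#8 t=14ms outcome=F: state=OPEN
  event#9 t=16ms outcome=F: state=OPEN
  event#10 t=18ms outcome=S: state=OPEN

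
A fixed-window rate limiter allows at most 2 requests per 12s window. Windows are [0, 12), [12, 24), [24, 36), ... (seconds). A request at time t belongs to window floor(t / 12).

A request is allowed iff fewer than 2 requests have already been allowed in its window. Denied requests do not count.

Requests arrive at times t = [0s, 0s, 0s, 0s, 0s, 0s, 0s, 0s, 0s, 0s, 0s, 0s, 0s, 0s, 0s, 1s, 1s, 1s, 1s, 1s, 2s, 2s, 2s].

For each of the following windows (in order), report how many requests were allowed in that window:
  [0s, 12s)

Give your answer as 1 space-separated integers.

Processing requests:
  req#1 t=0s (window 0): ALLOW
  req#2 t=0s (window 0): ALLOW
  req#3 t=0s (window 0): DENY
  req#4 t=0s (window 0): DENY
  req#5 t=0s (window 0): DENY
  req#6 t=0s (window 0): DENY
  req#7 t=0s (window 0): DENY
  req#8 t=0s (window 0): DENY
  req#9 t=0s (window 0): DENY
  req#10 t=0s (window 0): DENY
  req#11 t=0s (window 0): DENY
  req#12 t=0s (window 0): DENY
  req#13 t=0s (window 0): DENY
  req#14 t=0s (window 0): DENY
  req#15 t=0s (window 0): DENY
  req#16 t=1s (window 0): DENY
  req#17 t=1s (window 0): DENY
  req#18 t=1s (window 0): DENY
  req#19 t=1s (window 0): DENY
  req#20 t=1s (window 0): DENY
  req#21 t=2s (window 0): DENY
  req#22 t=2s (window 0): DENY
  req#23 t=2s (window 0): DENY

Allowed counts by window: 2

Answer: 2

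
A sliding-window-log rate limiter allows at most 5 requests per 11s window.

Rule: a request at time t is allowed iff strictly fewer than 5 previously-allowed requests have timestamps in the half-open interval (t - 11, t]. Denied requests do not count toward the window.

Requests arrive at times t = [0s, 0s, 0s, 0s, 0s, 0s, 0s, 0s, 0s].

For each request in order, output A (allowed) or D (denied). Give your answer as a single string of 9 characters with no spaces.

Answer: AAAAADDDD

Derivation:
Tracking allowed requests in the window:
  req#1 t=0s: ALLOW
  req#2 t=0s: ALLOW
  req#3 t=0s: ALLOW
  req#4 t=0s: ALLOW
  req#5 t=0s: ALLOW
  req#6 t=0s: DENY
  req#7 t=0s: DENY
  req#8 t=0s: DENY
  req#9 t=0s: DENY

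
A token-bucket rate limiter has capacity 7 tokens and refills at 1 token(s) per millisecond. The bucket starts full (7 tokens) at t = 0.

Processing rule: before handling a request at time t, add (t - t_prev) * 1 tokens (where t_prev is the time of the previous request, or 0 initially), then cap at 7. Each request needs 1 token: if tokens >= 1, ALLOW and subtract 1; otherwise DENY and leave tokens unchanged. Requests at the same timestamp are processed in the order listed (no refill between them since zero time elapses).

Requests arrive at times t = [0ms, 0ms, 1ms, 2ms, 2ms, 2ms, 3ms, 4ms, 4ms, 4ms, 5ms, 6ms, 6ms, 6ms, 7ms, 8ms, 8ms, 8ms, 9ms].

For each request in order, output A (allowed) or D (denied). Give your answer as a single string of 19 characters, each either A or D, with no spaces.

Simulating step by step:
  req#1 t=0ms: ALLOW
  req#2 t=0ms: ALLOW
  req#3 t=1ms: ALLOW
  req#4 t=2ms: ALLOW
  req#5 t=2ms: ALLOW
  req#6 t=2ms: ALLOW
  req#7 t=3ms: ALLOW
  req#8 t=4ms: ALLOW
  req#9 t=4ms: ALLOW
  req#10 t=4ms: ALLOW
  req#11 t=5ms: ALLOW
  req#12 t=6ms: ALLOW
  req#13 t=6ms: ALLOW
  req#14 t=6ms: DENY
  req#15 t=7ms: ALLOW
  req#16 t=8ms: ALLOW
  req#17 t=8ms: DENY
  req#18 t=8ms: DENY
  req#19 t=9ms: ALLOW

Answer: AAAAAAAAAAAAADAADDA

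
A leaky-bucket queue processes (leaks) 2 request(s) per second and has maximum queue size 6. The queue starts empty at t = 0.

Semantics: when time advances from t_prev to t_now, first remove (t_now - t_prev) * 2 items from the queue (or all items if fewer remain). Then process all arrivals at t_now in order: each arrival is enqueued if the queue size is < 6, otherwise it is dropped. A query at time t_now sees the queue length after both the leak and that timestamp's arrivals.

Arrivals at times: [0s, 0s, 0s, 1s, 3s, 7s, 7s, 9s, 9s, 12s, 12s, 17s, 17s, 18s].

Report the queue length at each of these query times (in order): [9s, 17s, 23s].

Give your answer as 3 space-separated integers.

Answer: 2 2 0

Derivation:
Queue lengths at query times:
  query t=9s: backlog = 2
  query t=17s: backlog = 2
  query t=23s: backlog = 0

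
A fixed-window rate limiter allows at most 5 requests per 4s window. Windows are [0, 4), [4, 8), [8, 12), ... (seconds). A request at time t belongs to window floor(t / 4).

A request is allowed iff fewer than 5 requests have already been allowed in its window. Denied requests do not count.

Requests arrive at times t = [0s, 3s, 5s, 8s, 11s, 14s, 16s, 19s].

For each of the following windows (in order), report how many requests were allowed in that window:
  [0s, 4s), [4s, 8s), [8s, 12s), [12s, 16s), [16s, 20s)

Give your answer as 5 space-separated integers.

Processing requests:
  req#1 t=0s (window 0): ALLOW
  req#2 t=3s (window 0): ALLOW
  req#3 t=5s (window 1): ALLOW
  req#4 t=8s (window 2): ALLOW
  req#5 t=11s (window 2): ALLOW
  req#6 t=14s (window 3): ALLOW
  req#7 t=16s (window 4): ALLOW
  req#8 t=19s (window 4): ALLOW

Allowed counts by window: 2 1 2 1 2

Answer: 2 1 2 1 2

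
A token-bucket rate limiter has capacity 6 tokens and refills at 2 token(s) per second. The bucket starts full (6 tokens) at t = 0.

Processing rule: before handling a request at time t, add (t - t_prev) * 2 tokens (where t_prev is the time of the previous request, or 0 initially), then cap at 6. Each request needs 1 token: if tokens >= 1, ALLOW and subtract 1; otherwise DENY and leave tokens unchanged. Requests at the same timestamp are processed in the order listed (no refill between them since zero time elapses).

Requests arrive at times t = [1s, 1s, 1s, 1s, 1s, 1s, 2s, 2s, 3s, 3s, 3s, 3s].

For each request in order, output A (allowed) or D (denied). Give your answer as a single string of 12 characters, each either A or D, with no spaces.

Simulating step by step:
  req#1 t=1s: ALLOW
  req#2 t=1s: ALLOW
  req#3 t=1s: ALLOW
  req#4 t=1s: ALLOW
  req#5 t=1s: ALLOW
  req#6 t=1s: ALLOW
  req#7 t=2s: ALLOW
  req#8 t=2s: ALLOW
  req#9 t=3s: ALLOW
  req#10 t=3s: ALLOW
  req#11 t=3s: DENY
  req#12 t=3s: DENY

Answer: AAAAAAAAAADD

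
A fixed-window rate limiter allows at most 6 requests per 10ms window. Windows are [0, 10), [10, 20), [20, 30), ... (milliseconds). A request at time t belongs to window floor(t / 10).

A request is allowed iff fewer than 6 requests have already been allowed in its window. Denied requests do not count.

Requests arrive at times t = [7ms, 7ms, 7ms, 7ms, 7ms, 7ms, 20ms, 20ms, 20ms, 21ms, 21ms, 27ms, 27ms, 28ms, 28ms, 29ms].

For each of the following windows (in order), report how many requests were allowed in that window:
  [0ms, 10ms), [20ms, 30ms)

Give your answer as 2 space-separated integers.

Answer: 6 6

Derivation:
Processing requests:
  req#1 t=7ms (window 0): ALLOW
  req#2 t=7ms (window 0): ALLOW
  req#3 t=7ms (window 0): ALLOW
  req#4 t=7ms (window 0): ALLOW
  req#5 t=7ms (window 0): ALLOW
  req#6 t=7ms (window 0): ALLOW
  req#7 t=20ms (window 2): ALLOW
  req#8 t=20ms (window 2): ALLOW
  req#9 t=20ms (window 2): ALLOW
  req#10 t=21ms (window 2): ALLOW
  req#11 t=21ms (window 2): ALLOW
  req#12 t=27ms (window 2): ALLOW
  req#13 t=27ms (window 2): DENY
  req#14 t=28ms (window 2): DENY
  req#15 t=28ms (window 2): DENY
  req#16 t=29ms (window 2): DENY

Allowed counts by window: 6 6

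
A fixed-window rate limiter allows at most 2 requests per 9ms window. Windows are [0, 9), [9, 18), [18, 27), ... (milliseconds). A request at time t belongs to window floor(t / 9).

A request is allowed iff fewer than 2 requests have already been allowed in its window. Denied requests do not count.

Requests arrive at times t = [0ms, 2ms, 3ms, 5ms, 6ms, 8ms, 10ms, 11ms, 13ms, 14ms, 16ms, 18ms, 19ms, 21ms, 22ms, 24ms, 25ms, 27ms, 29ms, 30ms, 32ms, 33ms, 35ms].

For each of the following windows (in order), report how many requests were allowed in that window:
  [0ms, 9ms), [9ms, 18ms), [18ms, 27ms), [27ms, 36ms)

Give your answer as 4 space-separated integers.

Answer: 2 2 2 2

Derivation:
Processing requests:
  req#1 t=0ms (window 0): ALLOW
  req#2 t=2ms (window 0): ALLOW
  req#3 t=3ms (window 0): DENY
  req#4 t=5ms (window 0): DENY
  req#5 t=6ms (window 0): DENY
  req#6 t=8ms (window 0): DENY
  req#7 t=10ms (window 1): ALLOW
  req#8 t=11ms (window 1): ALLOW
  req#9 t=13ms (window 1): DENY
  req#10 t=14ms (window 1): DENY
  req#11 t=16ms (window 1): DENY
  req#12 t=18ms (window 2): ALLOW
  req#13 t=19ms (window 2): ALLOW
  req#14 t=21ms (window 2): DENY
  req#15 t=22ms (window 2): DENY
  req#16 t=24ms (window 2): DENY
  req#17 t=25ms (window 2): DENY
  req#18 t=27ms (window 3): ALLOW
  req#19 t=29ms (window 3): ALLOW
  req#20 t=30ms (window 3): DENY
  req#21 t=32ms (window 3): DENY
  req#22 t=33ms (window 3): DENY
  req#23 t=35ms (window 3): DENY

Allowed counts by window: 2 2 2 2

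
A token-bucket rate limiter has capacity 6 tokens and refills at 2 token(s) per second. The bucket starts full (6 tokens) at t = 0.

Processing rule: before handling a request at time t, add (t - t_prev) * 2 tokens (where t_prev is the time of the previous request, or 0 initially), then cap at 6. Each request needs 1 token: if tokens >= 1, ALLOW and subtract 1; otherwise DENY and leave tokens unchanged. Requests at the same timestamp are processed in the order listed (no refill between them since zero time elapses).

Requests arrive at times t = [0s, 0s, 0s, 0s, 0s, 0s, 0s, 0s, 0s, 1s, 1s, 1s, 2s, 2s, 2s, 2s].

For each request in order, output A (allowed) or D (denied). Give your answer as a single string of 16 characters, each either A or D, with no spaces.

Answer: AAAAAADDDAADAADD

Derivation:
Simulating step by step:
  req#1 t=0s: ALLOW
  req#2 t=0s: ALLOW
  req#3 t=0s: ALLOW
  req#4 t=0s: ALLOW
  req#5 t=0s: ALLOW
  req#6 t=0s: ALLOW
  req#7 t=0s: DENY
  req#8 t=0s: DENY
  req#9 t=0s: DENY
  req#10 t=1s: ALLOW
  req#11 t=1s: ALLOW
  req#12 t=1s: DENY
  req#13 t=2s: ALLOW
  req#14 t=2s: ALLOW
  req#15 t=2s: DENY
  req#16 t=2s: DENY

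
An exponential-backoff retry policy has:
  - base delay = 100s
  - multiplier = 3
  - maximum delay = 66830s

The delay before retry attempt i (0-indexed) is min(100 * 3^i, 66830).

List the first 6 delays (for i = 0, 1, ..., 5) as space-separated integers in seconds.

Computing each delay:
  i=0: min(100*3^0, 66830) = 100
  i=1: min(100*3^1, 66830) = 300
  i=2: min(100*3^2, 66830) = 900
  i=3: min(100*3^3, 66830) = 2700
  i=4: min(100*3^4, 66830) = 8100
  i=5: min(100*3^5, 66830) = 24300

Answer: 100 300 900 2700 8100 24300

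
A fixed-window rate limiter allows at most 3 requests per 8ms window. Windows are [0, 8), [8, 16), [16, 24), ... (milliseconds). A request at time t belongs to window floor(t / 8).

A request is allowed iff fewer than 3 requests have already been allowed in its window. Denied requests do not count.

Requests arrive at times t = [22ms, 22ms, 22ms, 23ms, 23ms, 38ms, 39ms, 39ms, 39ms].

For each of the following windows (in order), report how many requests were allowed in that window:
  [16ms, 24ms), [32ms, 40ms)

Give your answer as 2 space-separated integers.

Answer: 3 3

Derivation:
Processing requests:
  req#1 t=22ms (window 2): ALLOW
  req#2 t=22ms (window 2): ALLOW
  req#3 t=22ms (window 2): ALLOW
  req#4 t=23ms (window 2): DENY
  req#5 t=23ms (window 2): DENY
  req#6 t=38ms (window 4): ALLOW
  req#7 t=39ms (window 4): ALLOW
  req#8 t=39ms (window 4): ALLOW
  req#9 t=39ms (window 4): DENY

Allowed counts by window: 3 3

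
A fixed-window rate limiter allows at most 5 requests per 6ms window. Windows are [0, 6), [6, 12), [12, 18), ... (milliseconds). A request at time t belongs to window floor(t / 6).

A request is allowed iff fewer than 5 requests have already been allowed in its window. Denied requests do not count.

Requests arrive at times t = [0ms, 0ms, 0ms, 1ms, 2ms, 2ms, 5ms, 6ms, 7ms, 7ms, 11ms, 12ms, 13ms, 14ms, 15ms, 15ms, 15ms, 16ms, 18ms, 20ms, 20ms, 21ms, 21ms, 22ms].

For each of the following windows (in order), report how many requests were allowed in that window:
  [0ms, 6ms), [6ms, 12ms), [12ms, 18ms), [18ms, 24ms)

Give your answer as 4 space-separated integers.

Answer: 5 4 5 5

Derivation:
Processing requests:
  req#1 t=0ms (window 0): ALLOW
  req#2 t=0ms (window 0): ALLOW
  req#3 t=0ms (window 0): ALLOW
  req#4 t=1ms (window 0): ALLOW
  req#5 t=2ms (window 0): ALLOW
  req#6 t=2ms (window 0): DENY
  req#7 t=5ms (window 0): DENY
  req#8 t=6ms (window 1): ALLOW
  req#9 t=7ms (window 1): ALLOW
  req#10 t=7ms (window 1): ALLOW
  req#11 t=11ms (window 1): ALLOW
  req#12 t=12ms (window 2): ALLOW
  req#13 t=13ms (window 2): ALLOW
  req#14 t=14ms (window 2): ALLOW
  req#15 t=15ms (window 2): ALLOW
  req#16 t=15ms (window 2): ALLOW
  req#17 t=15ms (window 2): DENY
  req#18 t=16ms (window 2): DENY
  req#19 t=18ms (window 3): ALLOW
  req#20 t=20ms (window 3): ALLOW
  req#21 t=20ms (window 3): ALLOW
  req#22 t=21ms (window 3): ALLOW
  req#23 t=21ms (window 3): ALLOW
  req#24 t=22ms (window 3): DENY

Allowed counts by window: 5 4 5 5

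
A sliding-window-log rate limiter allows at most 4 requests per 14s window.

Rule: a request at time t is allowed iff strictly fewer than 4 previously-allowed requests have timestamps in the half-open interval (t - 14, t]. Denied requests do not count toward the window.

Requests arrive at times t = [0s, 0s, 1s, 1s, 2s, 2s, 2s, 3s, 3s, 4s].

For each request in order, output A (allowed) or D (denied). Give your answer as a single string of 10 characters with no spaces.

Tracking allowed requests in the window:
  req#1 t=0s: ALLOW
  req#2 t=0s: ALLOW
  req#3 t=1s: ALLOW
  req#4 t=1s: ALLOW
  req#5 t=2s: DENY
  req#6 t=2s: DENY
  req#7 t=2s: DENY
  req#8 t=3s: DENY
  req#9 t=3s: DENY
  req#10 t=4s: DENY

Answer: AAAADDDDDD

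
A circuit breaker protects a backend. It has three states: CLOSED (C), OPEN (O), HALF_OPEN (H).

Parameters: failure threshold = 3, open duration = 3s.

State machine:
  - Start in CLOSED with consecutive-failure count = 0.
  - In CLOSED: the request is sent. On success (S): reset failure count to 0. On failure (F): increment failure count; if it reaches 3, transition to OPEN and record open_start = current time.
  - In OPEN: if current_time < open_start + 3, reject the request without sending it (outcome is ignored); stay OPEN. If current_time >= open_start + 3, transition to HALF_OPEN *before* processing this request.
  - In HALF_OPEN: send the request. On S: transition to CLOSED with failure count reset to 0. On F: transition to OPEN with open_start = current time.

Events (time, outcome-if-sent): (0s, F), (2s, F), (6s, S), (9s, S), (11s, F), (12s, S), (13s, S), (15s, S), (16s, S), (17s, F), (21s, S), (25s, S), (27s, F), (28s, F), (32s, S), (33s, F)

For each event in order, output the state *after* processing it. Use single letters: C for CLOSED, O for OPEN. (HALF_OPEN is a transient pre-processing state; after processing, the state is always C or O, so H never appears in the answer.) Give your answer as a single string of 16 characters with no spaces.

Answer: CCCCCCCCCCCCCCCC

Derivation:
State after each event:
  event#1 t=0s outcome=F: state=CLOSED
  event#2 t=2s outcome=F: state=CLOSED
  event#3 t=6s outcome=S: state=CLOSED
  event#4 t=9s outcome=S: state=CLOSED
  event#5 t=11s outcome=F: state=CLOSED
  event#6 t=12s outcome=S: state=CLOSED
  event#7 t=13s outcome=S: state=CLOSED
  event#8 t=15s outcome=S: state=CLOSED
  event#9 t=16s outcome=S: state=CLOSED
  event#10 t=17s outcome=F: state=CLOSED
  event#11 t=21s outcome=S: state=CLOSED
  event#12 t=25s outcome=S: state=CLOSED
  event#13 t=27s outcome=F: state=CLOSED
  event#14 t=28s outcome=F: state=CLOSED
  event#15 t=32s outcome=S: state=CLOSED
  event#16 t=33s outcome=F: state=CLOSED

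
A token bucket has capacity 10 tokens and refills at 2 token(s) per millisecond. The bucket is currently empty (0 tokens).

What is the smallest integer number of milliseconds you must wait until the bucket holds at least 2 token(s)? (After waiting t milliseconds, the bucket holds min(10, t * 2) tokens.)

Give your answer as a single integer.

Need t * 2 >= 2, so t >= 2/2.
Smallest integer t = ceil(2/2) = 1.

Answer: 1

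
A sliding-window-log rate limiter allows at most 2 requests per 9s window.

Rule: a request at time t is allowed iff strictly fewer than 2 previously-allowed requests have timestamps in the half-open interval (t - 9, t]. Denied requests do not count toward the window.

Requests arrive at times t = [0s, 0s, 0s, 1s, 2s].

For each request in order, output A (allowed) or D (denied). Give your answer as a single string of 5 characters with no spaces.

Tracking allowed requests in the window:
  req#1 t=0s: ALLOW
  req#2 t=0s: ALLOW
  req#3 t=0s: DENY
  req#4 t=1s: DENY
  req#5 t=2s: DENY

Answer: AADDD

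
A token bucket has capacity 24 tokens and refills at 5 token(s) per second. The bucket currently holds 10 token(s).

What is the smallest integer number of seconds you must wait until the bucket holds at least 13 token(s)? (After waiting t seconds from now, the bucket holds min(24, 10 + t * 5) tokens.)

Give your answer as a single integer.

Answer: 1

Derivation:
Need 10 + t * 5 >= 13, so t >= 3/5.
Smallest integer t = ceil(3/5) = 1.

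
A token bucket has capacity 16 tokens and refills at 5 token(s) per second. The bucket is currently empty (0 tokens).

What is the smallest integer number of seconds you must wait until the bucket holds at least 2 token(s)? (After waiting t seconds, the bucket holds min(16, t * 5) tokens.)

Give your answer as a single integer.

Answer: 1

Derivation:
Need t * 5 >= 2, so t >= 2/5.
Smallest integer t = ceil(2/5) = 1.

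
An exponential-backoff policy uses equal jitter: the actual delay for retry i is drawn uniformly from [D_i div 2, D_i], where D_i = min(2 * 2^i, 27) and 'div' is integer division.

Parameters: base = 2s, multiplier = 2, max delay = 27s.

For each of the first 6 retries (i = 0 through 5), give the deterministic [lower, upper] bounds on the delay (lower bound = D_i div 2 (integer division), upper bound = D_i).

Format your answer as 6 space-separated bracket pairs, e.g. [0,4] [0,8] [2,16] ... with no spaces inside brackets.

Computing bounds per retry:
  i=0: D_i=min(2*2^0,27)=2, bounds=[1,2]
  i=1: D_i=min(2*2^1,27)=4, bounds=[2,4]
  i=2: D_i=min(2*2^2,27)=8, bounds=[4,8]
  i=3: D_i=min(2*2^3,27)=16, bounds=[8,16]
  i=4: D_i=min(2*2^4,27)=27, bounds=[13,27]
  i=5: D_i=min(2*2^5,27)=27, bounds=[13,27]

Answer: [1,2] [2,4] [4,8] [8,16] [13,27] [13,27]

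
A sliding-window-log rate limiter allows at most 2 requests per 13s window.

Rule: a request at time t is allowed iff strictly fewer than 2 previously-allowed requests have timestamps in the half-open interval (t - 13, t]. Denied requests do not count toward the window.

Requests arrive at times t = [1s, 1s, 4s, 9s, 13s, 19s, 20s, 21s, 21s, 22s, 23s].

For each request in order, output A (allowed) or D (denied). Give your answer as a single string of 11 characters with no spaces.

Tracking allowed requests in the window:
  req#1 t=1s: ALLOW
  req#2 t=1s: ALLOW
  req#3 t=4s: DENY
  req#4 t=9s: DENY
  req#5 t=13s: DENY
  req#6 t=19s: ALLOW
  req#7 t=20s: ALLOW
  req#8 t=21s: DENY
  req#9 t=21s: DENY
  req#10 t=22s: DENY
  req#11 t=23s: DENY

Answer: AADDDAADDDD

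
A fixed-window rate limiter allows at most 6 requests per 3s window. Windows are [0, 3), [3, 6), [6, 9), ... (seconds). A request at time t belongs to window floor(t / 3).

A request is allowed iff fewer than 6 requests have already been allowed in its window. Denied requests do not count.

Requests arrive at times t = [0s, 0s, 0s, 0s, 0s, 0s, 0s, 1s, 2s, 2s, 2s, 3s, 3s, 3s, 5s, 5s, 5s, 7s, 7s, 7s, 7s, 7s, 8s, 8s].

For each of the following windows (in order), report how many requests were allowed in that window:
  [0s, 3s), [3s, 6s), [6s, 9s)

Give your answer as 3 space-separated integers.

Answer: 6 6 6

Derivation:
Processing requests:
  req#1 t=0s (window 0): ALLOW
  req#2 t=0s (window 0): ALLOW
  req#3 t=0s (window 0): ALLOW
  req#4 t=0s (window 0): ALLOW
  req#5 t=0s (window 0): ALLOW
  req#6 t=0s (window 0): ALLOW
  req#7 t=0s (window 0): DENY
  req#8 t=1s (window 0): DENY
  req#9 t=2s (window 0): DENY
  req#10 t=2s (window 0): DENY
  req#11 t=2s (window 0): DENY
  req#12 t=3s (window 1): ALLOW
  req#13 t=3s (window 1): ALLOW
  req#14 t=3s (window 1): ALLOW
  req#15 t=5s (window 1): ALLOW
  req#16 t=5s (window 1): ALLOW
  req#17 t=5s (window 1): ALLOW
  req#18 t=7s (window 2): ALLOW
  req#19 t=7s (window 2): ALLOW
  req#20 t=7s (window 2): ALLOW
  req#21 t=7s (window 2): ALLOW
  req#22 t=7s (window 2): ALLOW
  req#23 t=8s (window 2): ALLOW
  req#24 t=8s (window 2): DENY

Allowed counts by window: 6 6 6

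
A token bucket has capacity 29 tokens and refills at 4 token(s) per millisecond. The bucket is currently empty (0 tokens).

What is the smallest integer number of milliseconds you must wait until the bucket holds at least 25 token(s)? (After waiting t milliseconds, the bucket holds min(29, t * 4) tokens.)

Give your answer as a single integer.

Need t * 4 >= 25, so t >= 25/4.
Smallest integer t = ceil(25/4) = 7.

Answer: 7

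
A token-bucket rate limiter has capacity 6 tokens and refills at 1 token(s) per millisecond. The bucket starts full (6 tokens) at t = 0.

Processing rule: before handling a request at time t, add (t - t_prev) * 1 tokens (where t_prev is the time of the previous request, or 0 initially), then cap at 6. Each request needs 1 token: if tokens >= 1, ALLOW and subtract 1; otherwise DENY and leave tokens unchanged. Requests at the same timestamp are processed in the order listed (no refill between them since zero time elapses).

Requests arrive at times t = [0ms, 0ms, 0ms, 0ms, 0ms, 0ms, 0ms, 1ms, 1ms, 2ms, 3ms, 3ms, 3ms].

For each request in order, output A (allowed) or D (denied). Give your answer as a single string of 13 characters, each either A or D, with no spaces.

Simulating step by step:
  req#1 t=0ms: ALLOW
  req#2 t=0ms: ALLOW
  req#3 t=0ms: ALLOW
  req#4 t=0ms: ALLOW
  req#5 t=0ms: ALLOW
  req#6 t=0ms: ALLOW
  req#7 t=0ms: DENY
  req#8 t=1ms: ALLOW
  req#9 t=1ms: DENY
  req#10 t=2ms: ALLOW
  req#11 t=3ms: ALLOW
  req#12 t=3ms: DENY
  req#13 t=3ms: DENY

Answer: AAAAAADADAADD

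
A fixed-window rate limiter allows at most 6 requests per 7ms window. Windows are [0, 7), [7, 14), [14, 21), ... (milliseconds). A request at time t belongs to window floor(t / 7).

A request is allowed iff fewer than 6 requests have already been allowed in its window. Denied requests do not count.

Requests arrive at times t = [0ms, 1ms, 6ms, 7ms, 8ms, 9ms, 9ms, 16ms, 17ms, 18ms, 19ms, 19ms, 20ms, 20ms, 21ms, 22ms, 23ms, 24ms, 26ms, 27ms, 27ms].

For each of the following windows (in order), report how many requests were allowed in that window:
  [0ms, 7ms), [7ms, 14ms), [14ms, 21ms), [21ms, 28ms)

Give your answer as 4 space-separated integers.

Answer: 3 4 6 6

Derivation:
Processing requests:
  req#1 t=0ms (window 0): ALLOW
  req#2 t=1ms (window 0): ALLOW
  req#3 t=6ms (window 0): ALLOW
  req#4 t=7ms (window 1): ALLOW
  req#5 t=8ms (window 1): ALLOW
  req#6 t=9ms (window 1): ALLOW
  req#7 t=9ms (window 1): ALLOW
  req#8 t=16ms (window 2): ALLOW
  req#9 t=17ms (window 2): ALLOW
  req#10 t=18ms (window 2): ALLOW
  req#11 t=19ms (window 2): ALLOW
  req#12 t=19ms (window 2): ALLOW
  req#13 t=20ms (window 2): ALLOW
  req#14 t=20ms (window 2): DENY
  req#15 t=21ms (window 3): ALLOW
  req#16 t=22ms (window 3): ALLOW
  req#17 t=23ms (window 3): ALLOW
  req#18 t=24ms (window 3): ALLOW
  req#19 t=26ms (window 3): ALLOW
  req#20 t=27ms (window 3): ALLOW
  req#21 t=27ms (window 3): DENY

Allowed counts by window: 3 4 6 6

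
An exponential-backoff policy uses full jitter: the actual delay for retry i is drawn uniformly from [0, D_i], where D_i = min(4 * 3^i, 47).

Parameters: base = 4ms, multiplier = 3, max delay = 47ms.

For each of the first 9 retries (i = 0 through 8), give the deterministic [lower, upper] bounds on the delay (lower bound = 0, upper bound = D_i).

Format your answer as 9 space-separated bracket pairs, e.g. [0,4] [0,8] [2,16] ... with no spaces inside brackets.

Computing bounds per retry:
  i=0: D_i=min(4*3^0,47)=4, bounds=[0,4]
  i=1: D_i=min(4*3^1,47)=12, bounds=[0,12]
  i=2: D_i=min(4*3^2,47)=36, bounds=[0,36]
  i=3: D_i=min(4*3^3,47)=47, bounds=[0,47]
  i=4: D_i=min(4*3^4,47)=47, bounds=[0,47]
  i=5: D_i=min(4*3^5,47)=47, bounds=[0,47]
  i=6: D_i=min(4*3^6,47)=47, bounds=[0,47]
  i=7: D_i=min(4*3^7,47)=47, bounds=[0,47]
  i=8: D_i=min(4*3^8,47)=47, bounds=[0,47]

Answer: [0,4] [0,12] [0,36] [0,47] [0,47] [0,47] [0,47] [0,47] [0,47]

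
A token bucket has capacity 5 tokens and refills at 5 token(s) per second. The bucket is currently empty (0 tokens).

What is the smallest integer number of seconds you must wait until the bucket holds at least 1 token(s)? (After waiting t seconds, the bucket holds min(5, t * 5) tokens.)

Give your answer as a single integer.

Answer: 1

Derivation:
Need t * 5 >= 1, so t >= 1/5.
Smallest integer t = ceil(1/5) = 1.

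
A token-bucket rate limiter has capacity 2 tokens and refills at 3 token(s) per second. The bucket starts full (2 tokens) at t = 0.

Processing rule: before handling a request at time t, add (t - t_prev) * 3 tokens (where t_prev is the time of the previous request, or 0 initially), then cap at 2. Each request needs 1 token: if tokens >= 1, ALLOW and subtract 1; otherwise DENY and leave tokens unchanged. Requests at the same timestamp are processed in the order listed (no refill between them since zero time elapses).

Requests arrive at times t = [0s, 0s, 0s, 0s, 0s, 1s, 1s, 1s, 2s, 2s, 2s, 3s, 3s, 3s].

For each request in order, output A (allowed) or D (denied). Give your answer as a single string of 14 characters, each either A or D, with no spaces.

Answer: AADDDAADAADAAD

Derivation:
Simulating step by step:
  req#1 t=0s: ALLOW
  req#2 t=0s: ALLOW
  req#3 t=0s: DENY
  req#4 t=0s: DENY
  req#5 t=0s: DENY
  req#6 t=1s: ALLOW
  req#7 t=1s: ALLOW
  req#8 t=1s: DENY
  req#9 t=2s: ALLOW
  req#10 t=2s: ALLOW
  req#11 t=2s: DENY
  req#12 t=3s: ALLOW
  req#13 t=3s: ALLOW
  req#14 t=3s: DENY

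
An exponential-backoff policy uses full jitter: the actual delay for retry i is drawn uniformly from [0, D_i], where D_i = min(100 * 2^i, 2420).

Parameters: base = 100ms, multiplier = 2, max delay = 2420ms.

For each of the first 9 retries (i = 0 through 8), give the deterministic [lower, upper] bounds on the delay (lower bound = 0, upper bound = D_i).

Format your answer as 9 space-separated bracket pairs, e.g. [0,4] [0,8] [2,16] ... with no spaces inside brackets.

Computing bounds per retry:
  i=0: D_i=min(100*2^0,2420)=100, bounds=[0,100]
  i=1: D_i=min(100*2^1,2420)=200, bounds=[0,200]
  i=2: D_i=min(100*2^2,2420)=400, bounds=[0,400]
  i=3: D_i=min(100*2^3,2420)=800, bounds=[0,800]
  i=4: D_i=min(100*2^4,2420)=1600, bounds=[0,1600]
  i=5: D_i=min(100*2^5,2420)=2420, bounds=[0,2420]
  i=6: D_i=min(100*2^6,2420)=2420, bounds=[0,2420]
  i=7: D_i=min(100*2^7,2420)=2420, bounds=[0,2420]
  i=8: D_i=min(100*2^8,2420)=2420, bounds=[0,2420]

Answer: [0,100] [0,200] [0,400] [0,800] [0,1600] [0,2420] [0,2420] [0,2420] [0,2420]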